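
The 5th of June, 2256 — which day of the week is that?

Thursday

Doomsday rule: the anchor day for the 2200s is Friday. For year 56: 56÷12 = 4 r 8, and 8÷4 = 2, so 4+8+2 = 14.
Friday + 14 ≡ Friday — that's 2256's doomsday.
In June the doomsday date is Jun 6.
Jun 5 is 1 day before Jun 6; 1 mod 7 = 1, so Friday − 1 = Thursday.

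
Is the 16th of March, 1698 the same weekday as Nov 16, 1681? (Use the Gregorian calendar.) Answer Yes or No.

From Nov 16, 1681 to Mar 16, 1698 is 5964 days.
5964 mod 7 = 0, so they are the same weekday.
(Nov 16, 1681 is a Sunday; Mar 16, 1698 is a Sunday.)

Yes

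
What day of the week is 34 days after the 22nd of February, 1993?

First find the weekday of Feb 22, 1993. Doomsday rule: the anchor day for the 1900s is Wednesday. For year 93: 93÷12 = 7 r 9, and 9÷4 = 2, so 7+9+2 = 18.
Wednesday + 18 ≡ Sunday — that's 1993's doomsday.
In February the doomsday date is Feb 28 (1993 is not a leap year).
Feb 22 is 6 days before Feb 28; 6 mod 7 = 6, so Sunday − 6 = Monday.
34 mod 7 = 6, so 34 days after a Monday is Monday + 6 = Sunday.

Sunday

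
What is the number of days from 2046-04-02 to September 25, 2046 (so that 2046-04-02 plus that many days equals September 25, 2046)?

Apr 2, 2046 → May 2, 2046: 30 days (April has 30).
May 2, 2046 → Jun 2, 2046: 31 days (May has 31).
Jun 2, 2046 → Jul 2, 2046: 30 days (June has 30).
Jul 2, 2046 → Aug 2, 2046: 31 days (July has 31).
Aug 2, 2046 → Sep 2, 2046: 31 days (August has 31).
Sep 2, 2046 → Sep 25, 2046: 23 days.
Total: 176 days.

176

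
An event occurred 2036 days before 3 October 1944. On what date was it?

March 8, 1939

−366 (one year; includes Feb 29, 1944) → Oct 3, 1943 (1670 left).
−365 (one year) → Oct 3, 1942 (1305 left).
−365 (one year) → Oct 3, 1941 (940 left).
−365 (one year) → Oct 3, 1940 (575 left).
−366 (one year; includes Feb 29, 1940) → Oct 3, 1939 (209 left).
−3 → Sep 30, 1939 (end of Sep, 30 days; 206 left).
−30 → Aug 31, 1939 (end of Aug, 31 days; 176 left).
−31 → Jul 31, 1939 (end of Jul, 31 days; 145 left).
−31 → Jun 30, 1939 (end of Jun, 30 days; 114 left).
−30 → May 31, 1939 (end of May, 31 days; 84 left).
−31 → Apr 30, 1939 (end of Apr, 30 days; 53 left).
−30 → Mar 31, 1939 (end of Mar, 31 days; 23 left).
−23 → Mar 8, 1939.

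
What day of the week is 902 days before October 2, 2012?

Wednesday

Oct 2, 2012 is a Tuesday.
902 mod 7 = 6, so 902 days before a Tuesday is Tuesday − 6 = Wednesday.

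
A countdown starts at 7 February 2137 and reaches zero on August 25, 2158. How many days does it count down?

Feb 7, 2137 → Feb 7, 2138: 365 days.
Feb 7, 2138 → Feb 7, 2139: 365 days.
Feb 7, 2139 → Feb 7, 2140: 365 days.
Feb 7, 2140 → Feb 7, 2141: 366 days (Feb 29, 2140 is in that span).
Feb 7, 2141 → Feb 7, 2142: 365 days.
Feb 7, 2142 → Feb 7, 2143: 365 days.
Feb 7, 2143 → Feb 7, 2144: 365 days.
Feb 7, 2144 → Feb 7, 2145: 366 days (Feb 29, 2144 is in that span).
Feb 7, 2145 → Feb 7, 2146: 365 days.
Feb 7, 2146 → Feb 7, 2147: 365 days.
Feb 7, 2147 → Feb 7, 2148: 365 days.
Feb 7, 2148 → Feb 7, 2149: 366 days (Feb 29, 2148 is in that span).
Feb 7, 2149 → Feb 7, 2150: 365 days.
Feb 7, 2150 → Feb 7, 2151: 365 days.
Feb 7, 2151 → Feb 7, 2152: 365 days.
Feb 7, 2152 → Feb 7, 2153: 366 days (Feb 29, 2152 is in that span).
Feb 7, 2153 → Feb 7, 2154: 365 days.
Feb 7, 2154 → Feb 7, 2155: 365 days.
Feb 7, 2155 → Feb 7, 2156: 365 days.
Feb 7, 2156 → Feb 7, 2157: 366 days (Feb 29, 2156 is in that span).
Feb 7, 2157 → Feb 7, 2158: 365 days.
Feb 7, 2158 → Mar 7, 2158: 28 days (February has 28).
Mar 7, 2158 → Apr 7, 2158: 31 days (March has 31).
Apr 7, 2158 → May 7, 2158: 30 days (April has 30).
May 7, 2158 → Jun 7, 2158: 31 days (May has 31).
Jun 7, 2158 → Jul 7, 2158: 30 days (June has 30).
Jul 7, 2158 → Aug 7, 2158: 31 days (July has 31).
Aug 7, 2158 → Aug 25, 2158: 18 days.
Total: 7869 days.

7869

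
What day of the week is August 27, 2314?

Doomsday rule: the anchor day for the 2300s is Wednesday. For year 14: 14÷12 = 1 r 2, and 2÷4 = 0, so 1+2+0 = 3.
Wednesday + 3 ≡ Saturday — that's 2314's doomsday.
In August the doomsday date is Aug 8.
Aug 27 is 19 days after Aug 8; 19 mod 7 = 5, so Saturday + 5 = Thursday.

Thursday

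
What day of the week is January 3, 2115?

Thursday

January 1, 2115 is a Tuesday.
Jan 1, 2115 → Jan 3, 2115: 2 days.
Total: 2 days.
2 mod 7 = 2, so Tuesday + 2 = Thursday.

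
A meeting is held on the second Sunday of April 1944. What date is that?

April 9, 1944

April 1, 1944 is a Saturday.
The first Sunday is therefore April 2 (1 days later).
The second Sunday is 2 + 1×7 = April 9.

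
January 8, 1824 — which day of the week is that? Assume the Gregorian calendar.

Doomsday rule: the anchor day for the 1800s is Friday. For year 24: 24÷12 = 2 r 0, and 0÷4 = 0, so 2+0+0 = 2.
Friday + 2 ≡ Sunday — that's 1824's doomsday.
In January the doomsday date is Jan 4 (1824 is a leap year (divisible by 4)).
Jan 8 is 4 days after Jan 4; 4 mod 7 = 4, so Sunday + 4 = Thursday.

Thursday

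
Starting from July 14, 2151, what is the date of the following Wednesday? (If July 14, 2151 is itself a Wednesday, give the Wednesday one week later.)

July 21, 2151

Jul 14, 2151 is a Wednesday.
From Wednesday to the next Wednesday is 7 days.
Jul 14, 2151 + 7 = Jul 21, 2151.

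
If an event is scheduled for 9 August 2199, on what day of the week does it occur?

Friday

Doomsday rule: the anchor day for the 2100s is Sunday. For year 99: 99÷12 = 8 r 3, and 3÷4 = 0, so 8+3+0 = 11.
Sunday + 11 ≡ Thursday — that's 2199's doomsday.
In August the doomsday date is Aug 8.
Aug 9 is 1 day after Aug 8; 1 mod 7 = 1, so Thursday + 1 = Friday.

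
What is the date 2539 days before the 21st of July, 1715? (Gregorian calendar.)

−365 (one year) → Jul 21, 1714 (2174 left).
−365 (one year) → Jul 21, 1713 (1809 left).
−365 (one year) → Jul 21, 1712 (1444 left).
−366 (one year; includes Feb 29, 1712) → Jul 21, 1711 (1078 left).
−365 (one year) → Jul 21, 1710 (713 left).
−365 (one year) → Jul 21, 1709 (348 left).
−21 → Jun 30, 1709 (end of Jun, 30 days; 327 left).
−30 → May 31, 1709 (end of May, 31 days; 297 left).
−31 → Apr 30, 1709 (end of Apr, 30 days; 266 left).
−30 → Mar 31, 1709 (end of Mar, 31 days; 236 left).
−31 → Feb 28, 1709 (end of Feb, 28 days; 205 left).
−28 → Jan 31, 1709 (end of Jan, 31 days; 177 left).
−31 → Dec 31, 1708 (end of Dec, 31 days; 146 left).
−31 → Nov 30, 1708 (end of Nov, 30 days; 115 left).
−30 → Oct 31, 1708 (end of Oct, 31 days; 85 left).
−31 → Sep 30, 1708 (end of Sep, 30 days; 54 left).
−30 → Aug 31, 1708 (end of Aug, 31 days; 24 left).
−24 → Aug 7, 1708.

August 7, 1708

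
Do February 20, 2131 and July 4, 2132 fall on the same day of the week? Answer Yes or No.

No

From Feb 20, 2131 to Jul 4, 2132 is 500 days.
500 mod 7 = 3, so they are different weekdays.
(Feb 20, 2131 is a Tuesday; Jul 4, 2132 is a Friday.)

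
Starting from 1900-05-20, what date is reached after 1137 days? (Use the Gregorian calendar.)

July 1, 1903

+365 (one year) → May 20, 1901 (772 left).
+365 (one year) → May 20, 1902 (407 left).
+365 (one year) → May 20, 1903 (42 left).
May has 31 days: +12 → Jun 1, 1903 (30 left).
Jun has 30 days: +30 → Jul 1, 1903 (0 left).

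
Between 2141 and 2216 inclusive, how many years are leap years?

18

Multiples of 4 in [2141,2216]: 19.
Of those, multiples of 100: 1 (not leap unless ÷400).
Multiples of 400: 0.
Leap years = 19 − 1 + 0 = 18.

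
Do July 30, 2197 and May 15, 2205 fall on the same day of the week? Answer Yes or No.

No

From Jul 30, 2197 to May 15, 2205 is 2845 days.
2845 mod 7 = 3, so they are different weekdays.
(Jul 30, 2197 is a Sunday; May 15, 2205 is a Wednesday.)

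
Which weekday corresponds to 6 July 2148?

Saturday

Doomsday rule: the anchor day for the 2100s is Sunday. For year 48: 48÷12 = 4 r 0, and 0÷4 = 0, so 4+0+0 = 4.
Sunday + 4 ≡ Thursday — that's 2148's doomsday.
In July the doomsday date is Jul 11.
Jul 6 is 5 days before Jul 11; 5 mod 7 = 5, so Thursday − 5 = Saturday.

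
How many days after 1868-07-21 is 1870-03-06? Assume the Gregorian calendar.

593

Jul 21, 1868 → Jul 21, 1869: 365 days.
Jul 21, 1869 → Aug 21, 1869: 31 days (July has 31).
Aug 21, 1869 → Sep 21, 1869: 31 days (August has 31).
Sep 21, 1869 → Oct 21, 1869: 30 days (September has 30).
Oct 21, 1869 → Nov 21, 1869: 31 days (October has 31).
Nov 21, 1869 → Dec 21, 1869: 30 days (November has 30).
Dec 21, 1869 → Jan 21, 1870: 31 days (December has 31).
Jan 21, 1870 → Feb 21, 1870: 31 days (January has 31).
Feb 21, 1870 → Mar 6, 1870: 13 days.
Total: 593 days.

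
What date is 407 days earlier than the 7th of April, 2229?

−365 (one year) → Apr 7, 2228 (42 left).
−7 → Mar 31, 2228 (end of Mar, 31 days; 35 left).
−31 → Feb 29, 2228 (end of Feb, 29 days; 4 left).
−4 → Feb 25, 2228.

February 25, 2228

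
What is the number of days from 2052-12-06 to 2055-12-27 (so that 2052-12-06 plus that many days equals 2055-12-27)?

1116

Dec 6, 2052 → Dec 6, 2053: 365 days.
Dec 6, 2053 → Dec 6, 2054: 365 days.
Dec 6, 2054 → Jan 6, 2055: 31 days (December has 31).
Jan 6, 2055 → Feb 6, 2055: 31 days (January has 31).
Feb 6, 2055 → Mar 6, 2055: 28 days (February has 28).
Mar 6, 2055 → Apr 6, 2055: 31 days (March has 31).
Apr 6, 2055 → May 6, 2055: 30 days (April has 30).
May 6, 2055 → Jun 6, 2055: 31 days (May has 31).
Jun 6, 2055 → Jul 6, 2055: 30 days (June has 30).
Jul 6, 2055 → Aug 6, 2055: 31 days (July has 31).
Aug 6, 2055 → Sep 6, 2055: 31 days (August has 31).
Sep 6, 2055 → Oct 6, 2055: 30 days (September has 30).
Oct 6, 2055 → Nov 6, 2055: 31 days (October has 31).
Nov 6, 2055 → Dec 6, 2055: 30 days (November has 30).
Dec 6, 2055 → Dec 27, 2055: 21 days.
Total: 1116 days.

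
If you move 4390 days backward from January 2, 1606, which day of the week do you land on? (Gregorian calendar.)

Sunday

Jan 2, 1606 is a Monday.
4390 mod 7 = 1, so 4390 days before a Monday is Monday − 1 = Sunday.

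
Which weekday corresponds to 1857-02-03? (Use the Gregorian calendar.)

January 1, 1857 is a Thursday.
Jan 1, 1857 → Feb 1, 1857: 31 days (January has 31).
Feb 1, 1857 → Feb 3, 1857: 2 days.
Total: 33 days.
33 mod 7 = 5, so Thursday + 5 = Tuesday.

Tuesday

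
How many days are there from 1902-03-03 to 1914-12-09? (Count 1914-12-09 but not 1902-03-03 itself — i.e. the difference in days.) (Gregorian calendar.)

Mar 3, 1902 → Mar 3, 1903: 365 days.
Mar 3, 1903 → Mar 3, 1904: 366 days (Feb 29, 1904 is in that span).
Mar 3, 1904 → Mar 3, 1905: 365 days.
Mar 3, 1905 → Mar 3, 1906: 365 days.
Mar 3, 1906 → Mar 3, 1907: 365 days.
Mar 3, 1907 → Mar 3, 1908: 366 days (Feb 29, 1908 is in that span).
Mar 3, 1908 → Mar 3, 1909: 365 days.
Mar 3, 1909 → Mar 3, 1910: 365 days.
Mar 3, 1910 → Mar 3, 1911: 365 days.
Mar 3, 1911 → Mar 3, 1912: 366 days (Feb 29, 1912 is in that span).
Mar 3, 1912 → Mar 3, 1913: 365 days.
Mar 3, 1913 → Mar 3, 1914: 365 days.
Mar 3, 1914 → Apr 3, 1914: 31 days (March has 31).
Apr 3, 1914 → May 3, 1914: 30 days (April has 30).
May 3, 1914 → Jun 3, 1914: 31 days (May has 31).
Jun 3, 1914 → Jul 3, 1914: 30 days (June has 30).
Jul 3, 1914 → Aug 3, 1914: 31 days (July has 31).
Aug 3, 1914 → Sep 3, 1914: 31 days (August has 31).
Sep 3, 1914 → Oct 3, 1914: 30 days (September has 30).
Oct 3, 1914 → Nov 3, 1914: 31 days (October has 31).
Nov 3, 1914 → Dec 3, 1914: 30 days (November has 30).
Dec 3, 1914 → Dec 9, 1914: 6 days.
Total: 4664 days.

4664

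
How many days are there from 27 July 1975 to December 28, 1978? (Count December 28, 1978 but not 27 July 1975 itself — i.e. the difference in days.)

Jul 27, 1975 → Jul 27, 1976: 366 days (Feb 29, 1976 is in that span).
Jul 27, 1976 → Jul 27, 1977: 365 days.
Jul 27, 1977 → Jul 27, 1978: 365 days.
Jul 27, 1978 → Aug 27, 1978: 31 days (July has 31).
Aug 27, 1978 → Sep 27, 1978: 31 days (August has 31).
Sep 27, 1978 → Oct 27, 1978: 30 days (September has 30).
Oct 27, 1978 → Nov 27, 1978: 31 days (October has 31).
Nov 27, 1978 → Dec 27, 1978: 30 days (November has 30).
Dec 27, 1978 → Dec 28, 1978: 1 days.
Total: 1250 days.

1250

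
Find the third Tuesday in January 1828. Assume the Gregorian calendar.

January 1, 1828 is a Tuesday.
The first Tuesday is therefore January 1 (same day).
The third Tuesday is 1 + 2×7 = January 15.

January 15, 1828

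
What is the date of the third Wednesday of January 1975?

January 15, 1975

January 1, 1975 is a Wednesday.
The first Wednesday is therefore January 1 (same day).
The third Wednesday is 1 + 2×7 = January 15.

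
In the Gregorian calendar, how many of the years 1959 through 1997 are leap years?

10

Multiples of 4 in [1959,1997]: 10.
Of those, multiples of 100: 0 (not leap unless ÷400).
Multiples of 400: 0.
Leap years = 10 − 0 + 0 = 10.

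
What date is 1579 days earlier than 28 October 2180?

−366 (one year; includes Feb 29, 2180) → Oct 28, 2179 (1213 left).
−365 (one year) → Oct 28, 2178 (848 left).
−365 (one year) → Oct 28, 2177 (483 left).
−365 (one year) → Oct 28, 2176 (118 left).
−28 → Sep 30, 2176 (end of Sep, 30 days; 90 left).
−30 → Aug 31, 2176 (end of Aug, 31 days; 60 left).
−31 → Jul 31, 2176 (end of Jul, 31 days; 29 left).
−29 → Jul 2, 2176.

July 2, 2176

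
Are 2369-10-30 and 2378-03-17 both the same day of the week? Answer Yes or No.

From Oct 30, 2369 to Mar 17, 2378 is 3060 days.
3060 mod 7 = 1, so they are different weekdays.
(Oct 30, 2369 is a Thursday; Mar 17, 2378 is a Friday.)

No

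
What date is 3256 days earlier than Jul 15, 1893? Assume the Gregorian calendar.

August 15, 1884

−365 (one year) → Jul 15, 1892 (2891 left).
−366 (one year; includes Feb 29, 1892) → Jul 15, 1891 (2525 left).
−365 (one year) → Jul 15, 1890 (2160 left).
−365 (one year) → Jul 15, 1889 (1795 left).
−365 (one year) → Jul 15, 1888 (1430 left).
−366 (one year; includes Feb 29, 1888) → Jul 15, 1887 (1064 left).
−365 (one year) → Jul 15, 1886 (699 left).
−365 (one year) → Jul 15, 1885 (334 left).
−15 → Jun 30, 1885 (end of Jun, 30 days; 319 left).
−30 → May 31, 1885 (end of May, 31 days; 289 left).
−31 → Apr 30, 1885 (end of Apr, 30 days; 258 left).
−30 → Mar 31, 1885 (end of Mar, 31 days; 228 left).
−31 → Feb 28, 1885 (end of Feb, 28 days; 197 left).
−28 → Jan 31, 1885 (end of Jan, 31 days; 169 left).
−31 → Dec 31, 1884 (end of Dec, 31 days; 138 left).
−31 → Nov 30, 1884 (end of Nov, 30 days; 107 left).
−30 → Oct 31, 1884 (end of Oct, 31 days; 77 left).
−31 → Sep 30, 1884 (end of Sep, 30 days; 46 left).
−30 → Aug 31, 1884 (end of Aug, 31 days; 16 left).
−16 → Aug 15, 1884.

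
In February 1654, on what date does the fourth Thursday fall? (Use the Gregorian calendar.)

February 1, 1654 is a Sunday.
The first Thursday is therefore February 5 (4 days later).
The fourth Thursday is 5 + 3×7 = February 26.

February 26, 1654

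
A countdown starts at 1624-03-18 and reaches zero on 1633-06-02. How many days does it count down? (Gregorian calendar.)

Mar 18, 1624 → Mar 18, 1625: 365 days.
Mar 18, 1625 → Mar 18, 1626: 365 days.
Mar 18, 1626 → Mar 18, 1627: 365 days.
Mar 18, 1627 → Mar 18, 1628: 366 days (Feb 29, 1628 is in that span).
Mar 18, 1628 → Mar 18, 1629: 365 days.
Mar 18, 1629 → Mar 18, 1630: 365 days.
Mar 18, 1630 → Mar 18, 1631: 365 days.
Mar 18, 1631 → Mar 18, 1632: 366 days (Feb 29, 1632 is in that span).
Mar 18, 1632 → Mar 18, 1633: 365 days.
Mar 18, 1633 → Apr 18, 1633: 31 days (March has 31).
Apr 18, 1633 → May 18, 1633: 30 days (April has 30).
May 18, 1633 → Jun 2, 1633: 15 days.
Total: 3363 days.

3363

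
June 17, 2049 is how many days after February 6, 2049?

131

Feb 6, 2049 → Mar 6, 2049: 28 days (February has 28).
Mar 6, 2049 → Apr 6, 2049: 31 days (March has 31).
Apr 6, 2049 → May 6, 2049: 30 days (April has 30).
May 6, 2049 → Jun 6, 2049: 31 days (May has 31).
Jun 6, 2049 → Jun 17, 2049: 11 days.
Total: 131 days.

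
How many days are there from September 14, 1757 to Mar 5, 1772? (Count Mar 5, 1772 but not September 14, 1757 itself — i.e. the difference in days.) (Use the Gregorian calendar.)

5286

Sep 14, 1757 → Sep 14, 1758: 365 days.
Sep 14, 1758 → Sep 14, 1759: 365 days.
Sep 14, 1759 → Sep 14, 1760: 366 days (Feb 29, 1760 is in that span).
Sep 14, 1760 → Sep 14, 1761: 365 days.
Sep 14, 1761 → Sep 14, 1762: 365 days.
Sep 14, 1762 → Sep 14, 1763: 365 days.
Sep 14, 1763 → Sep 14, 1764: 366 days (Feb 29, 1764 is in that span).
Sep 14, 1764 → Sep 14, 1765: 365 days.
Sep 14, 1765 → Sep 14, 1766: 365 days.
Sep 14, 1766 → Sep 14, 1767: 365 days.
Sep 14, 1767 → Sep 14, 1768: 366 days (Feb 29, 1768 is in that span).
Sep 14, 1768 → Sep 14, 1769: 365 days.
Sep 14, 1769 → Sep 14, 1770: 365 days.
Sep 14, 1770 → Sep 14, 1771: 365 days.
Sep 14, 1771 → Oct 14, 1771: 30 days (September has 30).
Oct 14, 1771 → Nov 14, 1771: 31 days (October has 31).
Nov 14, 1771 → Dec 14, 1771: 30 days (November has 30).
Dec 14, 1771 → Jan 14, 1772: 31 days (December has 31).
Jan 14, 1772 → Feb 14, 1772: 31 days (January has 31).
Feb 14, 1772 → Mar 5, 1772: 20 days.
Total: 5286 days.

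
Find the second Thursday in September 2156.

September 1, 2156 is a Wednesday.
The first Thursday is therefore September 2 (1 days later).
The second Thursday is 2 + 1×7 = September 9.

September 9, 2156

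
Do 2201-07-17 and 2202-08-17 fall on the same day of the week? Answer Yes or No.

No

From Jul 17, 2201 to Aug 17, 2202 is 396 days.
396 mod 7 = 4, so they are different weekdays.
(Jul 17, 2201 is a Friday; Aug 17, 2202 is a Tuesday.)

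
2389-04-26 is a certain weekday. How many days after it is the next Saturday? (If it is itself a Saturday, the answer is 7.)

3

Apr 26, 2389 is a Wednesday.
From Wednesday to the next Saturday is 3 days.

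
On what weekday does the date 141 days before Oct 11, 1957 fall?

Oct 11, 1957 is a Friday.
141 mod 7 = 1, so 141 days before a Friday is Friday − 1 = Thursday.

Thursday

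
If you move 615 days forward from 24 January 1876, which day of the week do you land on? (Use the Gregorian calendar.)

Sunday

First find the weekday of Jan 24, 1876. Doomsday rule: the anchor day for the 1800s is Friday. For year 76: 76÷12 = 6 r 4, and 4÷4 = 1, so 6+4+1 = 11.
Friday + 11 ≡ Tuesday — that's 1876's doomsday.
In January the doomsday date is Jan 4 (1876 is a leap year (divisible by 4)).
Jan 24 is 20 days after Jan 4; 20 mod 7 = 6, so Tuesday + 6 = Monday.
615 mod 7 = 6, so 615 days after a Monday is Monday + 6 = Sunday.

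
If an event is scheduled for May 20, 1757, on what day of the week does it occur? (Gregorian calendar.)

Friday

Doomsday rule: the anchor day for the 1700s is Sunday. For year 57: 57÷12 = 4 r 9, and 9÷4 = 2, so 4+9+2 = 15.
Sunday + 15 ≡ Monday — that's 1757's doomsday.
In May the doomsday date is May 9.
May 20 is 11 days after May 9; 11 mod 7 = 4, so Monday + 4 = Friday.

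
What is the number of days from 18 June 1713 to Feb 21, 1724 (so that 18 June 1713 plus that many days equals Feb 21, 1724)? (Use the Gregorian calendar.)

Jun 18, 1713 → Jun 18, 1714: 365 days.
Jun 18, 1714 → Jun 18, 1715: 365 days.
Jun 18, 1715 → Jun 18, 1716: 366 days (Feb 29, 1716 is in that span).
Jun 18, 1716 → Jun 18, 1717: 365 days.
Jun 18, 1717 → Jun 18, 1718: 365 days.
Jun 18, 1718 → Jun 18, 1719: 365 days.
Jun 18, 1719 → Jun 18, 1720: 366 days (Feb 29, 1720 is in that span).
Jun 18, 1720 → Jun 18, 1721: 365 days.
Jun 18, 1721 → Jun 18, 1722: 365 days.
Jun 18, 1722 → Jun 18, 1723: 365 days.
Jun 18, 1723 → Jul 18, 1723: 30 days (June has 30).
Jul 18, 1723 → Aug 18, 1723: 31 days (July has 31).
Aug 18, 1723 → Sep 18, 1723: 31 days (August has 31).
Sep 18, 1723 → Oct 18, 1723: 30 days (September has 30).
Oct 18, 1723 → Nov 18, 1723: 31 days (October has 31).
Nov 18, 1723 → Dec 18, 1723: 30 days (November has 30).
Dec 18, 1723 → Jan 18, 1724: 31 days (December has 31).
Jan 18, 1724 → Feb 18, 1724: 31 days (January has 31).
Feb 18, 1724 → Feb 21, 1724: 3 days.
Total: 3900 days.

3900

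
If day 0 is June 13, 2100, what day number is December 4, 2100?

Jun 13, 2100 → Jul 13, 2100: 30 days (June has 30).
Jul 13, 2100 → Aug 13, 2100: 31 days (July has 31).
Aug 13, 2100 → Sep 13, 2100: 31 days (August has 31).
Sep 13, 2100 → Oct 13, 2100: 30 days (September has 30).
Oct 13, 2100 → Nov 13, 2100: 31 days (October has 31).
Nov 13, 2100 → Dec 4, 2100: 21 days.
Total: 174 days.

174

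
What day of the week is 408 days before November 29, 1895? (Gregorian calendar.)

Nov 29, 1895 is a Friday.
408 mod 7 = 2, so 408 days before a Friday is Friday − 2 = Wednesday.

Wednesday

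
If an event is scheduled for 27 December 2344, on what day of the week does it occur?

Wednesday

Doomsday rule: the anchor day for the 2300s is Wednesday. For year 44: 44÷12 = 3 r 8, and 8÷4 = 2, so 3+8+2 = 13.
Wednesday + 13 ≡ Tuesday — that's 2344's doomsday.
In December the doomsday date is Dec 12.
Dec 27 is 15 days after Dec 12; 15 mod 7 = 1, so Tuesday + 1 = Wednesday.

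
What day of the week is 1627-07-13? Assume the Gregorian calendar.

Doomsday rule: the anchor day for the 1600s is Tuesday. For year 27: 27÷12 = 2 r 3, and 3÷4 = 0, so 2+3+0 = 5.
Tuesday + 5 ≡ Sunday — that's 1627's doomsday.
In July the doomsday date is Jul 11.
Jul 13 is 2 days after Jul 11; 2 mod 7 = 2, so Sunday + 2 = Tuesday.

Tuesday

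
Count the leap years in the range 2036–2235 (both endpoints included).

48

Multiples of 4 in [2036,2235]: 50.
Of those, multiples of 100: 2 (not leap unless ÷400).
Multiples of 400: 0.
Leap years = 50 − 2 + 0 = 48.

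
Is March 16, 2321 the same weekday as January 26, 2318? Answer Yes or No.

From Jan 26, 2318 to Mar 16, 2321 is 1145 days.
1145 mod 7 = 4, so they are different weekdays.
(Jan 26, 2318 is a Saturday; Mar 16, 2321 is a Wednesday.)

No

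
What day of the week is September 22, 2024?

Doomsday rule: the anchor day for the 2000s is Tuesday. For year 24: 24÷12 = 2 r 0, and 0÷4 = 0, so 2+0+0 = 2.
Tuesday + 2 ≡ Thursday — that's 2024's doomsday.
In September the doomsday date is Sep 5.
Sep 22 is 17 days after Sep 5; 17 mod 7 = 3, so Thursday + 3 = Sunday.

Sunday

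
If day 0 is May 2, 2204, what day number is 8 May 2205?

May 2, 2204 → Jun 2, 2204: 31 days (May has 31).
Jun 2, 2204 → Jul 2, 2204: 30 days (June has 30).
Jul 2, 2204 → Aug 2, 2204: 31 days (July has 31).
Aug 2, 2204 → Sep 2, 2204: 31 days (August has 31).
Sep 2, 2204 → Oct 2, 2204: 30 days (September has 30).
Oct 2, 2204 → Nov 2, 2204: 31 days (October has 31).
Nov 2, 2204 → Dec 2, 2204: 30 days (November has 30).
Dec 2, 2204 → Jan 2, 2205: 31 days (December has 31).
Jan 2, 2205 → Feb 2, 2205: 31 days (January has 31).
Feb 2, 2205 → Mar 2, 2205: 28 days (February has 28).
Mar 2, 2205 → Apr 2, 2205: 31 days (March has 31).
Apr 2, 2205 → May 2, 2205: 30 days (April has 30).
May 2, 2205 → May 8, 2205: 6 days.
Total: 371 days.

371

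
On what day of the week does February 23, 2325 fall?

Doomsday rule: the anchor day for the 2300s is Wednesday. For year 25: 25÷12 = 2 r 1, and 1÷4 = 0, so 2+1+0 = 3.
Wednesday + 3 ≡ Saturday — that's 2325's doomsday.
In February the doomsday date is Feb 28 (2325 is not a leap year).
Feb 23 is 5 days before Feb 28; 5 mod 7 = 5, so Saturday − 5 = Monday.

Monday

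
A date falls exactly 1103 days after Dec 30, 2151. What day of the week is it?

Dec 30, 2151 is a Thursday.
1103 mod 7 = 4, so 1103 days after a Thursday is Thursday + 4 = Monday.

Monday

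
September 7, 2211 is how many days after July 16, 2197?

5165

Jul 16, 2197 → Jul 16, 2198: 365 days.
Jul 16, 2198 → Jul 16, 2199: 365 days.
Jul 16, 2199 → Jul 16, 2200: 365 days.
Jul 16, 2200 → Jul 16, 2201: 365 days.
Jul 16, 2201 → Jul 16, 2202: 365 days.
Jul 16, 2202 → Jul 16, 2203: 365 days.
Jul 16, 2203 → Jul 16, 2204: 366 days (Feb 29, 2204 is in that span).
Jul 16, 2204 → Jul 16, 2205: 365 days.
Jul 16, 2205 → Jul 16, 2206: 365 days.
Jul 16, 2206 → Jul 16, 2207: 365 days.
Jul 16, 2207 → Jul 16, 2208: 366 days (Feb 29, 2208 is in that span).
Jul 16, 2208 → Jul 16, 2209: 365 days.
Jul 16, 2209 → Jul 16, 2210: 365 days.
Jul 16, 2210 → Jul 16, 2211: 365 days.
Jul 16, 2211 → Aug 16, 2211: 31 days (July has 31).
Aug 16, 2211 → Sep 7, 2211: 22 days.
Total: 5165 days.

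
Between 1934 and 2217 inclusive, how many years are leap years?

Multiples of 4 in [1934,2217]: 71.
Of those, multiples of 100: 3 (not leap unless ÷400).
Multiples of 400: 1.
Leap years = 71 − 3 + 1 = 69.

69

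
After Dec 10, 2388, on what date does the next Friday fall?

December 16, 2388

Dec 10, 2388 is a Saturday.
From Saturday to the next Friday is 6 days.
Dec 10, 2388 + 6 = Dec 16, 2388.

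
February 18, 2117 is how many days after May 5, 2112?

May 5, 2112 → May 5, 2113: 365 days.
May 5, 2113 → May 5, 2114: 365 days.
May 5, 2114 → May 5, 2115: 365 days.
May 5, 2115 → May 5, 2116: 366 days (Feb 29, 2116 is in that span).
May 5, 2116 → Jun 5, 2116: 31 days (May has 31).
Jun 5, 2116 → Jul 5, 2116: 30 days (June has 30).
Jul 5, 2116 → Aug 5, 2116: 31 days (July has 31).
Aug 5, 2116 → Sep 5, 2116: 31 days (August has 31).
Sep 5, 2116 → Oct 5, 2116: 30 days (September has 30).
Oct 5, 2116 → Nov 5, 2116: 31 days (October has 31).
Nov 5, 2116 → Dec 5, 2116: 30 days (November has 30).
Dec 5, 2116 → Jan 5, 2117: 31 days (December has 31).
Jan 5, 2117 → Feb 5, 2117: 31 days (January has 31).
Feb 5, 2117 → Feb 18, 2117: 13 days.
Total: 1750 days.

1750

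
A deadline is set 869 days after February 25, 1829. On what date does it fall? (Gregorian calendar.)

July 14, 1831

+365 (one year) → Feb 25, 1830 (504 left).
+365 (one year) → Feb 25, 1831 (139 left).
Feb has 28 days: +4 → Mar 1, 1831 (135 left).
Mar has 31 days: +31 → Apr 1, 1831 (104 left).
Apr has 30 days: +30 → May 1, 1831 (74 left).
May has 31 days: +31 → Jun 1, 1831 (43 left).
Jun has 30 days: +30 → Jul 1, 1831 (13 left).
+13 → Jul 14, 1831.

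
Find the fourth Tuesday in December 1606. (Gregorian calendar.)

December 1, 1606 is a Friday.
The first Tuesday is therefore December 5 (4 days later).
The fourth Tuesday is 5 + 3×7 = December 26.

December 26, 1606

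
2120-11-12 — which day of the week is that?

Doomsday rule: the anchor day for the 2100s is Sunday. For year 20: 20÷12 = 1 r 8, and 8÷4 = 2, so 1+8+2 = 11.
Sunday + 11 ≡ Thursday — that's 2120's doomsday.
In November the doomsday date is Nov 7.
Nov 12 is 5 days after Nov 7; 5 mod 7 = 5, so Thursday + 5 = Tuesday.

Tuesday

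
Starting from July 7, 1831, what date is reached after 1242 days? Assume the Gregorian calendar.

November 30, 1834

+366 (one year; includes Feb 29, 1832) → Jul 7, 1832 (876 left).
+365 (one year) → Jul 7, 1833 (511 left).
+365 (one year) → Jul 7, 1834 (146 left).
Jul has 31 days: +25 → Aug 1, 1834 (121 left).
Aug has 31 days: +31 → Sep 1, 1834 (90 left).
Sep has 30 days: +30 → Oct 1, 1834 (60 left).
Oct has 31 days: +31 → Nov 1, 1834 (29 left).
+29 → Nov 30, 1834.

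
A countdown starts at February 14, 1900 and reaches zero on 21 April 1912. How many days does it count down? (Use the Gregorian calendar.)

4449

Feb 14, 1900 → Feb 14, 1901: 365 days.
Feb 14, 1901 → Feb 14, 1902: 365 days.
Feb 14, 1902 → Feb 14, 1903: 365 days.
Feb 14, 1903 → Feb 14, 1904: 365 days.
Feb 14, 1904 → Feb 14, 1905: 366 days (Feb 29, 1904 is in that span).
Feb 14, 1905 → Feb 14, 1906: 365 days.
Feb 14, 1906 → Feb 14, 1907: 365 days.
Feb 14, 1907 → Feb 14, 1908: 365 days.
Feb 14, 1908 → Feb 14, 1909: 366 days (Feb 29, 1908 is in that span).
Feb 14, 1909 → Feb 14, 1910: 365 days.
Feb 14, 1910 → Feb 14, 1911: 365 days.
Feb 14, 1911 → Feb 14, 1912: 365 days.
Feb 14, 1912 → Mar 14, 1912: 29 days (February has 29).
Mar 14, 1912 → Apr 14, 1912: 31 days (March has 31).
Apr 14, 1912 → Apr 21, 1912: 7 days.
Total: 4449 days.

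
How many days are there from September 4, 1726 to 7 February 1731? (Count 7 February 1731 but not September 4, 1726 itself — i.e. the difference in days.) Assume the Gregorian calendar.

1617

Sep 4, 1726 → Sep 4, 1727: 365 days.
Sep 4, 1727 → Sep 4, 1728: 366 days (Feb 29, 1728 is in that span).
Sep 4, 1728 → Sep 4, 1729: 365 days.
Sep 4, 1729 → Sep 4, 1730: 365 days.
Sep 4, 1730 → Oct 4, 1730: 30 days (September has 30).
Oct 4, 1730 → Nov 4, 1730: 31 days (October has 31).
Nov 4, 1730 → Dec 4, 1730: 30 days (November has 30).
Dec 4, 1730 → Jan 4, 1731: 31 days (December has 31).
Jan 4, 1731 → Feb 4, 1731: 31 days (January has 31).
Feb 4, 1731 → Feb 7, 1731: 3 days.
Total: 1617 days.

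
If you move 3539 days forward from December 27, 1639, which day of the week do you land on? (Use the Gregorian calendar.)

First find the weekday of Dec 27, 1639. Doomsday rule: the anchor day for the 1600s is Tuesday. For year 39: 39÷12 = 3 r 3, and 3÷4 = 0, so 3+3+0 = 6.
Tuesday + 6 ≡ Monday — that's 1639's doomsday.
In December the doomsday date is Dec 12.
Dec 27 is 15 days after Dec 12; 15 mod 7 = 1, so Monday + 1 = Tuesday.
3539 mod 7 = 4, so 3539 days after a Tuesday is Tuesday + 4 = Saturday.

Saturday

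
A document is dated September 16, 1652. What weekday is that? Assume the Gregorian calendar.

Doomsday rule: the anchor day for the 1600s is Tuesday. For year 52: 52÷12 = 4 r 4, and 4÷4 = 1, so 4+4+1 = 9.
Tuesday + 9 ≡ Thursday — that's 1652's doomsday.
In September the doomsday date is Sep 5.
Sep 16 is 11 days after Sep 5; 11 mod 7 = 4, so Thursday + 4 = Monday.

Monday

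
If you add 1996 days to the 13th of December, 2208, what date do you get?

June 1, 2214

+365 (one year) → Dec 13, 2209 (1631 left).
+365 (one year) → Dec 13, 2210 (1266 left).
+365 (one year) → Dec 13, 2211 (901 left).
+366 (one year; includes Feb 29, 2212) → Dec 13, 2212 (535 left).
+365 (one year) → Dec 13, 2213 (170 left).
Dec has 31 days: +19 → Jan 1, 2214 (151 left).
Jan has 31 days: +31 → Feb 1, 2214 (120 left).
Feb has 28 days: +28 → Mar 1, 2214 (92 left).
Mar has 31 days: +31 → Apr 1, 2214 (61 left).
Apr has 30 days: +30 → May 1, 2214 (31 left).
May has 31 days: +31 → Jun 1, 2214 (0 left).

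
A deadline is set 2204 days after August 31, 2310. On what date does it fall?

September 12, 2316

+365 (one year) → Aug 31, 2311 (1839 left).
+366 (one year; includes Feb 29, 2312) → Aug 31, 2312 (1473 left).
+365 (one year) → Aug 31, 2313 (1108 left).
+365 (one year) → Aug 31, 2314 (743 left).
+365 (one year) → Aug 31, 2315 (378 left).
Aug has 31 days: +1 → Sep 1, 2315 (377 left).
Sep has 30 days: +30 → Oct 1, 2315 (347 left).
Oct has 31 days: +31 → Nov 1, 2315 (316 left).
Nov has 30 days: +30 → Dec 1, 2315 (286 left).
Dec has 31 days: +31 → Jan 1, 2316 (255 left).
Jan has 31 days: +31 → Feb 1, 2316 (224 left).
Feb has 29 days: +29 → Mar 1, 2316 (195 left).
Mar has 31 days: +31 → Apr 1, 2316 (164 left).
Apr has 30 days: +30 → May 1, 2316 (134 left).
May has 31 days: +31 → Jun 1, 2316 (103 left).
Jun has 30 days: +30 → Jul 1, 2316 (73 left).
Jul has 31 days: +31 → Aug 1, 2316 (42 left).
Aug has 31 days: +31 → Sep 1, 2316 (11 left).
+11 → Sep 12, 2316.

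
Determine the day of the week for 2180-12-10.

Doomsday rule: the anchor day for the 2100s is Sunday. For year 80: 80÷12 = 6 r 8, and 8÷4 = 2, so 6+8+2 = 16.
Sunday + 16 ≡ Tuesday — that's 2180's doomsday.
In December the doomsday date is Dec 12.
Dec 10 is 2 days before Dec 12; 2 mod 7 = 2, so Tuesday − 2 = Sunday.

Sunday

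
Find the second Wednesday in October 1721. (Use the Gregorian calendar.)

October 8, 1721

October 1, 1721 is a Wednesday.
The first Wednesday is therefore October 1 (same day).
The second Wednesday is 1 + 1×7 = October 8.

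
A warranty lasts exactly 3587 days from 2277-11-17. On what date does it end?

September 13, 2287

+365 (one year) → Nov 17, 2278 (3222 left).
+365 (one year) → Nov 17, 2279 (2857 left).
+366 (one year; includes Feb 29, 2280) → Nov 17, 2280 (2491 left).
+365 (one year) → Nov 17, 2281 (2126 left).
+365 (one year) → Nov 17, 2282 (1761 left).
+365 (one year) → Nov 17, 2283 (1396 left).
+366 (one year; includes Feb 29, 2284) → Nov 17, 2284 (1030 left).
+365 (one year) → Nov 17, 2285 (665 left).
+365 (one year) → Nov 17, 2286 (300 left).
Nov has 30 days: +14 → Dec 1, 2286 (286 left).
Dec has 31 days: +31 → Jan 1, 2287 (255 left).
Jan has 31 days: +31 → Feb 1, 2287 (224 left).
Feb has 28 days: +28 → Mar 1, 2287 (196 left).
Mar has 31 days: +31 → Apr 1, 2287 (165 left).
Apr has 30 days: +30 → May 1, 2287 (135 left).
May has 31 days: +31 → Jun 1, 2287 (104 left).
Jun has 30 days: +30 → Jul 1, 2287 (74 left).
Jul has 31 days: +31 → Aug 1, 2287 (43 left).
Aug has 31 days: +31 → Sep 1, 2287 (12 left).
+12 → Sep 13, 2287.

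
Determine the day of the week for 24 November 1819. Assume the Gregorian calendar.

Doomsday rule: the anchor day for the 1800s is Friday. For year 19: 19÷12 = 1 r 7, and 7÷4 = 1, so 1+7+1 = 9.
Friday + 9 ≡ Sunday — that's 1819's doomsday.
In November the doomsday date is Nov 7.
Nov 24 is 17 days after Nov 7; 17 mod 7 = 3, so Sunday + 3 = Wednesday.

Wednesday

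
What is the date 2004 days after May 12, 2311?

November 5, 2316

+366 (one year; includes Feb 29, 2312) → May 12, 2312 (1638 left).
+365 (one year) → May 12, 2313 (1273 left).
+365 (one year) → May 12, 2314 (908 left).
+365 (one year) → May 12, 2315 (543 left).
+366 (one year; includes Feb 29, 2316) → May 12, 2316 (177 left).
May has 31 days: +20 → Jun 1, 2316 (157 left).
Jun has 30 days: +30 → Jul 1, 2316 (127 left).
Jul has 31 days: +31 → Aug 1, 2316 (96 left).
Aug has 31 days: +31 → Sep 1, 2316 (65 left).
Sep has 30 days: +30 → Oct 1, 2316 (35 left).
Oct has 31 days: +31 → Nov 1, 2316 (4 left).
+4 → Nov 5, 2316.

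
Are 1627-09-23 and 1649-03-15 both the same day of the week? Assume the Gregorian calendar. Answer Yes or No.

No

From Sep 23, 1627 to Mar 15, 1649 is 7844 days.
7844 mod 7 = 4, so they are different weekdays.
(Sep 23, 1627 is a Thursday; Mar 15, 1649 is a Monday.)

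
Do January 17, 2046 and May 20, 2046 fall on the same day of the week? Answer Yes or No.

From Jan 17, 2046 to May 20, 2046 is 123 days.
123 mod 7 = 4, so they are different weekdays.
(Jan 17, 2046 is a Wednesday; May 20, 2046 is a Sunday.)

No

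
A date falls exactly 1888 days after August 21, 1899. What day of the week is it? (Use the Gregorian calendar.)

Saturday

First find the weekday of Aug 21, 1899. Doomsday rule: the anchor day for the 1800s is Friday. For year 99: 99÷12 = 8 r 3, and 3÷4 = 0, so 8+3+0 = 11.
Friday + 11 ≡ Tuesday — that's 1899's doomsday.
In August the doomsday date is Aug 8.
Aug 21 is 13 days after Aug 8; 13 mod 7 = 6, so Tuesday + 6 = Monday.
1888 mod 7 = 5, so 1888 days after a Monday is Monday + 5 = Saturday.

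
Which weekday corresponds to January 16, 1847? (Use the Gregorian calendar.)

Saturday

Doomsday rule: the anchor day for the 1800s is Friday. For year 47: 47÷12 = 3 r 11, and 11÷4 = 2, so 3+11+2 = 16.
Friday + 16 ≡ Sunday — that's 1847's doomsday.
In January the doomsday date is Jan 3 (1847 is not a leap year).
Jan 16 is 13 days after Jan 3; 13 mod 7 = 6, so Sunday + 6 = Saturday.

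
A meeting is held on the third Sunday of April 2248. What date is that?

April 1, 2248 is a Saturday.
The first Sunday is therefore April 2 (1 days later).
The third Sunday is 2 + 2×7 = April 16.

April 16, 2248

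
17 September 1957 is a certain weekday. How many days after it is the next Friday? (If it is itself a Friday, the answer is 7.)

3

Sep 17, 1957 is a Tuesday.
From Tuesday to the next Friday is 3 days.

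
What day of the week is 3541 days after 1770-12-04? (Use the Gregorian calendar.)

Dec 4, 1770 is a Tuesday.
3541 mod 7 = 6, so 3541 days after a Tuesday is Tuesday + 6 = Monday.

Monday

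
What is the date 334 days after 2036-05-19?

April 18, 2037

May has 31 days: +13 → Jun 1, 2036 (321 left).
Jun has 30 days: +30 → Jul 1, 2036 (291 left).
Jul has 31 days: +31 → Aug 1, 2036 (260 left).
Aug has 31 days: +31 → Sep 1, 2036 (229 left).
Sep has 30 days: +30 → Oct 1, 2036 (199 left).
Oct has 31 days: +31 → Nov 1, 2036 (168 left).
Nov has 30 days: +30 → Dec 1, 2036 (138 left).
Dec has 31 days: +31 → Jan 1, 2037 (107 left).
Jan has 31 days: +31 → Feb 1, 2037 (76 left).
Feb has 28 days: +28 → Mar 1, 2037 (48 left).
Mar has 31 days: +31 → Apr 1, 2037 (17 left).
+17 → Apr 18, 2037.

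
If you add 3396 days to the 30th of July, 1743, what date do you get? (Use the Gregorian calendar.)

+366 (one year; includes Feb 29, 1744) → Jul 30, 1744 (3030 left).
+365 (one year) → Jul 30, 1745 (2665 left).
+365 (one year) → Jul 30, 1746 (2300 left).
+365 (one year) → Jul 30, 1747 (1935 left).
+366 (one year; includes Feb 29, 1748) → Jul 30, 1748 (1569 left).
+365 (one year) → Jul 30, 1749 (1204 left).
+365 (one year) → Jul 30, 1750 (839 left).
+365 (one year) → Jul 30, 1751 (474 left).
+366 (one year; includes Feb 29, 1752) → Jul 30, 1752 (108 left).
Jul has 31 days: +2 → Aug 1, 1752 (106 left).
Aug has 31 days: +31 → Sep 1, 1752 (75 left).
Sep has 30 days: +30 → Oct 1, 1752 (45 left).
Oct has 31 days: +31 → Nov 1, 1752 (14 left).
+14 → Nov 15, 1752.

November 15, 1752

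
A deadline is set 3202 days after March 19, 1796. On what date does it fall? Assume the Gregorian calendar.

December 25, 1804

+365 (one year) → Mar 19, 1797 (2837 left).
+365 (one year) → Mar 19, 1798 (2472 left).
+365 (one year) → Mar 19, 1799 (2107 left).
+365 (one year) → Mar 19, 1800 (1742 left).
+365 (one year) → Mar 19, 1801 (1377 left).
+365 (one year) → Mar 19, 1802 (1012 left).
+365 (one year) → Mar 19, 1803 (647 left).
+366 (one year; includes Feb 29, 1804) → Mar 19, 1804 (281 left).
Mar has 31 days: +13 → Apr 1, 1804 (268 left).
Apr has 30 days: +30 → May 1, 1804 (238 left).
May has 31 days: +31 → Jun 1, 1804 (207 left).
Jun has 30 days: +30 → Jul 1, 1804 (177 left).
Jul has 31 days: +31 → Aug 1, 1804 (146 left).
Aug has 31 days: +31 → Sep 1, 1804 (115 left).
Sep has 30 days: +30 → Oct 1, 1804 (85 left).
Oct has 31 days: +31 → Nov 1, 1804 (54 left).
Nov has 30 days: +30 → Dec 1, 1804 (24 left).
+24 → Dec 25, 1804.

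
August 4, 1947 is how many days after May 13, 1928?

May 13, 1928 → May 13, 1929: 365 days.
May 13, 1929 → May 13, 1930: 365 days.
May 13, 1930 → May 13, 1931: 365 days.
May 13, 1931 → May 13, 1932: 366 days (Feb 29, 1932 is in that span).
May 13, 1932 → May 13, 1933: 365 days.
May 13, 1933 → May 13, 1934: 365 days.
May 13, 1934 → May 13, 1935: 365 days.
May 13, 1935 → May 13, 1936: 366 days (Feb 29, 1936 is in that span).
May 13, 1936 → May 13, 1937: 365 days.
May 13, 1937 → May 13, 1938: 365 days.
May 13, 1938 → May 13, 1939: 365 days.
May 13, 1939 → May 13, 1940: 366 days (Feb 29, 1940 is in that span).
May 13, 1940 → May 13, 1941: 365 days.
May 13, 1941 → May 13, 1942: 365 days.
May 13, 1942 → May 13, 1943: 365 days.
May 13, 1943 → May 13, 1944: 366 days (Feb 29, 1944 is in that span).
May 13, 1944 → May 13, 1945: 365 days.
May 13, 1945 → May 13, 1946: 365 days.
May 13, 1946 → May 13, 1947: 365 days.
May 13, 1947 → Jun 13, 1947: 31 days (May has 31).
Jun 13, 1947 → Jul 13, 1947: 30 days (June has 30).
Jul 13, 1947 → Aug 4, 1947: 22 days.
Total: 7022 days.

7022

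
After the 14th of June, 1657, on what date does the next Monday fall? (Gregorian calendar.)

Jun 14, 1657 is a Thursday.
From Thursday to the next Monday is 4 days.
Jun 14, 1657 + 4 = Jun 18, 1657.

June 18, 1657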